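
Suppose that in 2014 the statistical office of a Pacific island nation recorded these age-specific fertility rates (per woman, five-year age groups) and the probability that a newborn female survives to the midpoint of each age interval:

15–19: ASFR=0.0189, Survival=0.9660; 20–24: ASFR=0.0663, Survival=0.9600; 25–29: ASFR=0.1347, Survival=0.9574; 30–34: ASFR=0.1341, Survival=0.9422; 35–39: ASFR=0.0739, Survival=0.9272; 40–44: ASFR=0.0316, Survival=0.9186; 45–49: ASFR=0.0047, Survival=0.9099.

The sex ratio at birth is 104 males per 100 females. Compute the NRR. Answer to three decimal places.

Proportion female at birth = 100 / (100 + 104) = 0.49020.
Per-age-group product (5 × ASFR × survival probability):
  15–19: 5 × 0.0189 × 0.9660 = 0.09129
  20–24: 5 × 0.0663 × 0.9600 = 0.31824
  25–29: 5 × 0.1347 × 0.9574 = 0.64481
  30–34: 5 × 0.1341 × 0.9422 = 0.63175
  35–39: 5 × 0.0739 × 0.9272 = 0.34260
  40–44: 5 × 0.0316 × 0.9186 = 0.14514
  45–49: 5 × 0.0047 × 0.9099 = 0.02138
Sum = 2.19521
NRR = 0.49020 × 2.19521 = 1.07609
An NRR exceeding 1 indicates intrinsic growth under these rates.

1.076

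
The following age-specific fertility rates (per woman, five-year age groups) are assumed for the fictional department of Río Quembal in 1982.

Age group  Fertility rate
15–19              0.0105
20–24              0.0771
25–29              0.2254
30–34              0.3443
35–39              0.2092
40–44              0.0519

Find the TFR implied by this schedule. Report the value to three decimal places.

Sum of ASFRs = 0.0105 + 0.0771 + 0.2254 + 0.3443 + 0.2092 + 0.0519 = 0.9184
TFR = 5 × 0.9184 = 4.592

4.592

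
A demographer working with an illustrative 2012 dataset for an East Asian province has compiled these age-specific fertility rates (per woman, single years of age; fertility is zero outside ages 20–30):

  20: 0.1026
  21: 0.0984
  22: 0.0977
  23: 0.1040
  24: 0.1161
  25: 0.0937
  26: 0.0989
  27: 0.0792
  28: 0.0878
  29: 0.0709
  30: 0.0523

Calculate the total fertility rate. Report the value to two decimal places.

1.00

Sum of ASFRs = 0.1026 + 0.0984 + 0.0977 + 0.1040 + 0.1161 + 0.0937 + 0.0989 + 0.0792 + 0.0878 + 0.0709 + 0.0523 = 1.0016
TFR = 1.0016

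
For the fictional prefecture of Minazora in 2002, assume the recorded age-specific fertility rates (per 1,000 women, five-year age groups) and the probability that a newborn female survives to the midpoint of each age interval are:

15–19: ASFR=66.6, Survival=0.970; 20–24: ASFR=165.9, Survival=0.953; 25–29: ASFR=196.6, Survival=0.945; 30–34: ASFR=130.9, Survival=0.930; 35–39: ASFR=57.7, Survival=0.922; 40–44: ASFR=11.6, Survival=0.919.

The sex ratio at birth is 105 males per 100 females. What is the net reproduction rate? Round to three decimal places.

Proportion female at birth = 100 / (100 + 105) = 0.48780.
Weighting each age-specific rate by interval width and survival:
  15–19: 5 × 66.6/1000 × 0.970 = 0.32301
  20–24: 5 × 165.9/1000 × 0.953 = 0.79051
  25–29: 5 × 196.6/1000 × 0.945 = 0.92894
  30–34: 5 × 130.9/1000 × 0.930 = 0.60869
  35–39: 5 × 57.7/1000 × 0.922 = 0.26600
  40–44: 5 × 11.6/1000 × 0.919 = 0.05330
Sum = 2.97045
NRR = 0.48780 × 2.97045 = 1.44899
NRR > 1, so each generation more than replaces itself.

1.449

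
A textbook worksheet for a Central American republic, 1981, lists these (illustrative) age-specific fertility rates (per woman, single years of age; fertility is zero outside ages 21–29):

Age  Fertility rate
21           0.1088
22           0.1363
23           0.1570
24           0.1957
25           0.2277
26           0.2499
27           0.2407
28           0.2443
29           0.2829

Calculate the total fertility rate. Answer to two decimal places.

1.84

Sum of ASFRs = 0.1088 + 0.1363 + 0.1570 + 0.1957 + 0.2277 + 0.2499 + 0.2407 + 0.2443 + 0.2829 = 1.8433
TFR = 1.8433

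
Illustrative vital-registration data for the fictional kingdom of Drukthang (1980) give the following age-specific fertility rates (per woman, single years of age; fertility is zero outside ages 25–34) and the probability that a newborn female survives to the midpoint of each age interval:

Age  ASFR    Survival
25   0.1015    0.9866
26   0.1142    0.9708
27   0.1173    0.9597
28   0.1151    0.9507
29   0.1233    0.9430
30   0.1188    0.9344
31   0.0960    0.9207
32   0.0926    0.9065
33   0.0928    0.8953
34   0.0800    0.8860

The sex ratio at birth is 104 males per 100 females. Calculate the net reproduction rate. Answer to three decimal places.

Proportion female at birth = 100 / (100 + 104) = 0.49020.
Per-age-group product (1 × ASFR × survival probability):
  25: 1 × 0.1015 × 0.9866 = 0.10014
  26: 1 × 0.1142 × 0.9708 = 0.11087
  27: 1 × 0.1173 × 0.9597 = 0.11257
  28: 1 × 0.1151 × 0.9507 = 0.10943
  29: 1 × 0.1233 × 0.9430 = 0.11627
  30: 1 × 0.1188 × 0.9344 = 0.11101
  31: 1 × 0.0960 × 0.9207 = 0.08839
  32: 1 × 0.0926 × 0.9065 = 0.08394
  33: 1 × 0.0928 × 0.8953 = 0.08308
  34: 1 × 0.0800 × 0.8860 = 0.07088
Sum = 0.98658
NRR = 0.49020 × 0.98658 = 0.48362

0.484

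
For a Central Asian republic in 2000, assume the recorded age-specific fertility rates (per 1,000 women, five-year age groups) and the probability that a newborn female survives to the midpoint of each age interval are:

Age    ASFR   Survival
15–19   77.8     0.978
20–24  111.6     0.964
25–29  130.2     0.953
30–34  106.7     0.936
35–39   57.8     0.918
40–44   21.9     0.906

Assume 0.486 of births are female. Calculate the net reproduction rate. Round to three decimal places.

1.168

Proportion female at birth = 0.486.
Weighting each age-specific rate by interval width and survival:
  15–19: 5 × 77.8/1000 × 0.978 = 0.38044
  20–24: 5 × 111.6/1000 × 0.964 = 0.53791
  25–29: 5 × 130.2/1000 × 0.953 = 0.62040
  30–34: 5 × 106.7/1000 × 0.936 = 0.49936
  35–39: 5 × 57.8/1000 × 0.918 = 0.26530
  40–44: 5 × 21.9/1000 × 0.906 = 0.09921
Sum = 2.40262
NRR = 0.486 × 2.40262 = 1.16767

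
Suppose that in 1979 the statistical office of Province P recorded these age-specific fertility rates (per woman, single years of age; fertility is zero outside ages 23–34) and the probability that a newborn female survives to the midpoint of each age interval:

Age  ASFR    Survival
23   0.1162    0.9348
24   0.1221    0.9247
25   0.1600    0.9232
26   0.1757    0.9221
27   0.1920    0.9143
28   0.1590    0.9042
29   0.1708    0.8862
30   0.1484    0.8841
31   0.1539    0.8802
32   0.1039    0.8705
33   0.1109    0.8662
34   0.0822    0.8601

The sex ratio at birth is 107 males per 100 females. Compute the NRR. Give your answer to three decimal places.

0.737

Proportion female at birth = 100 / (100 + 107) = 0.48309.
Survival-weighted fertility by age (1·fₓ·Sₓ):
  23: 1 × 0.1162 × 0.9348 = 0.10862
  24: 1 × 0.1221 × 0.9247 = 0.11291
  25: 1 × 0.1600 × 0.9232 = 0.14771
  26: 1 × 0.1757 × 0.9221 = 0.16201
  27: 1 × 0.1920 × 0.9143 = 0.17555
  28: 1 × 0.1590 × 0.9042 = 0.14377
  29: 1 × 0.1708 × 0.8862 = 0.15136
  30: 1 × 0.1484 × 0.8841 = 0.13120
  31: 1 × 0.1539 × 0.8802 = 0.13546
  32: 1 × 0.1039 × 0.8705 = 0.09044
  33: 1 × 0.1109 × 0.8662 = 0.09606
  34: 1 × 0.0822 × 0.8601 = 0.07070
Sum = 1.52579
NRR = 0.48309 × 1.52579 = 0.73709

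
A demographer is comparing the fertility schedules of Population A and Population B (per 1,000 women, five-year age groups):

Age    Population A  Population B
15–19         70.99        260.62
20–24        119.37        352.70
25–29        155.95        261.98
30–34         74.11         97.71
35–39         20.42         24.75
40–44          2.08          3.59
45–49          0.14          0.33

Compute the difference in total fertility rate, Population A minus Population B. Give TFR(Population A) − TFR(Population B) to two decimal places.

-2.79

Population A:
  Sum of ASFRs = 70.99 + 119.37 + 155.95 + 74.11 + 20.42 + 2.08 + 0.14 = 443.06
  TFR = 5 × 443.06 / 1000 = 2.2153
Population B:
  Sum of ASFRs = 260.62 + 352.70 + 261.98 + 97.71 + 24.75 + 3.59 + 0.33 = 1001.68
  TFR = 5 × 1001.68 / 1000 = 5.0084
Difference = 2.2153 − 5.0084 = -2.7931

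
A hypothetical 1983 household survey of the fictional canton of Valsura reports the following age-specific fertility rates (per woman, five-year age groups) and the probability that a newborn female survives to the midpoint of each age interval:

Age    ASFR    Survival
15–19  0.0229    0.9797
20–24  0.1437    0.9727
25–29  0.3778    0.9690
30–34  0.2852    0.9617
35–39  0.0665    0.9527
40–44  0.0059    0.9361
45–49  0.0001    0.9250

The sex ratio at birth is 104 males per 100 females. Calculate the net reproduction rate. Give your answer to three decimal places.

2.136

Proportion female at birth = 100 / (100 + 104) = 0.49020.
Each age group contributes 5 × ASFR × survival:
  15–19: 5 × 0.0229 × 0.9797 = 0.11218
  20–24: 5 × 0.1437 × 0.9727 = 0.69888
  25–29: 5 × 0.3778 × 0.9690 = 1.83044
  30–34: 5 × 0.2852 × 0.9617 = 1.37138
  35–39: 5 × 0.0665 × 0.9527 = 0.31677
  40–44: 5 × 0.0059 × 0.9361 = 0.02761
  45–49: 5 × 0.0001 × 0.9250 = 0.00046
Sum = 4.35772
NRR = 0.49020 × 4.35772 = 2.13615
NRR > 1, so each generation more than replaces itself.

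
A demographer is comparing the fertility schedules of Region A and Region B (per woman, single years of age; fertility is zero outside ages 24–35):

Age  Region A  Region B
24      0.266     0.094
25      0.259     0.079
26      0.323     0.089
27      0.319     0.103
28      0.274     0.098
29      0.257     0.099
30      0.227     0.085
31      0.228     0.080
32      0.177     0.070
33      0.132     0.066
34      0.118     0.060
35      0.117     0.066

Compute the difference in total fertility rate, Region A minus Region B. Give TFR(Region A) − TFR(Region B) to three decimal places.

1.708

Region A:
  Sum of ASFRs = 0.266 + 0.259 + 0.323 + 0.319 + 0.274 + 0.257 + 0.227 + 0.228 + 0.177 + 0.132 + 0.118 + 0.117 = 2.697
  TFR = 2.697
Region B:
  Sum of ASFRs = 0.094 + 0.079 + 0.089 + 0.103 + 0.098 + 0.099 + 0.085 + 0.080 + 0.070 + 0.066 + 0.060 + 0.066 = 0.989
  TFR = 0.989
Difference = 2.697 − 0.989 = 1.708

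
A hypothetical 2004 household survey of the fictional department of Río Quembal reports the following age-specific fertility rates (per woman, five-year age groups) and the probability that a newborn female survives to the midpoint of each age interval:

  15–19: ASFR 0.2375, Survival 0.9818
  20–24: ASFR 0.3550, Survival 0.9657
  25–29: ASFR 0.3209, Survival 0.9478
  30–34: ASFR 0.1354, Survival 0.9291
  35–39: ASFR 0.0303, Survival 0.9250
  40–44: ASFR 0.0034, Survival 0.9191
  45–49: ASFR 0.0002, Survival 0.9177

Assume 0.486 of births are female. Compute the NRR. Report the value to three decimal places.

2.521

Proportion female at birth = 0.486.
Survival-weighted fertility by age (5·fₓ·Sₓ):
  15–19: 5 × 0.2375 × 0.9818 = 1.16589
  20–24: 5 × 0.3550 × 0.9657 = 1.71412
  25–29: 5 × 0.3209 × 0.9478 = 1.52075
  30–34: 5 × 0.1354 × 0.9291 = 0.62900
  35–39: 5 × 0.0303 × 0.9250 = 0.14014
  40–44: 5 × 0.0034 × 0.9191 = 0.01562
  45–49: 5 × 0.0002 × 0.9177 = 0.00092
Sum = 5.18644
NRR = 0.486 × 5.18644 = 2.52061
With NRR above 1 the population is above replacement fertility.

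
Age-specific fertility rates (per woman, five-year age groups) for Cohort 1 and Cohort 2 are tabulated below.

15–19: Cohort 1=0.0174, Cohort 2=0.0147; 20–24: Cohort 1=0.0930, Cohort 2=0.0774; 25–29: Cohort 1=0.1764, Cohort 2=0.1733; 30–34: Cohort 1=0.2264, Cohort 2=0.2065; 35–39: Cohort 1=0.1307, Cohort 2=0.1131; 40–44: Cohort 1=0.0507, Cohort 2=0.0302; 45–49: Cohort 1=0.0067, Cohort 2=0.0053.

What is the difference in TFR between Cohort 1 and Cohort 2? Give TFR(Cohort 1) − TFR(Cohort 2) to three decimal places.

Cohort 1:
  Sum of ASFRs = 0.0174 + 0.0930 + 0.1764 + 0.2264 + 0.1307 + 0.0507 + 0.0067 = 0.7013
  TFR = 5 × 0.7013 = 3.5065
Cohort 2:
  Sum of ASFRs = 0.0147 + 0.0774 + 0.1733 + 0.2065 + 0.1131 + 0.0302 + 0.0053 = 0.6205
  TFR = 5 × 0.6205 = 3.1025
Difference = 3.5065 − 3.1025 = 0.404

0.404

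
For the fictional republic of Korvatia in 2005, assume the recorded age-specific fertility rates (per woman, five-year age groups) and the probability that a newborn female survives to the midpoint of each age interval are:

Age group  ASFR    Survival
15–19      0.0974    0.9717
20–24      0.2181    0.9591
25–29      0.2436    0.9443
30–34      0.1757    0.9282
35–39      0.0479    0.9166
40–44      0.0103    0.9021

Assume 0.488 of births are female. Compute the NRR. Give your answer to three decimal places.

Proportion female at birth = 0.488.
Survival-weighted fertility by age (5·fₓ·Sₓ):
  15–19: 5 × 0.0974 × 0.9717 = 0.47322
  20–24: 5 × 0.2181 × 0.9591 = 1.04590
  25–29: 5 × 0.2436 × 0.9443 = 1.15016
  30–34: 5 × 0.1757 × 0.9282 = 0.81542
  35–39: 5 × 0.0479 × 0.9166 = 0.21953
  40–44: 5 × 0.0103 × 0.9021 = 0.04646
Sum = 3.75069
NRR = 0.488 × 3.75069 = 1.83034

1.830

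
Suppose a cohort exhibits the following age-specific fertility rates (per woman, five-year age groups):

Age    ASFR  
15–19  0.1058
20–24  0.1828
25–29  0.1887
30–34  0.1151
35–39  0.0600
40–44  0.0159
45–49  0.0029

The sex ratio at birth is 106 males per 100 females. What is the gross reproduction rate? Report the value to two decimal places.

1.63

Proportion female at birth = 100 / (100 + 106) = 0.48544.
Sum of ASFRs = 0.1058 + 0.1828 + 0.1887 + 0.1151 + 0.0600 + 0.0159 + 0.0029 = 0.6712
TFR = 5 × 0.6712 = 3.356
GRR = 0.48544 × 3.356 = 1.62914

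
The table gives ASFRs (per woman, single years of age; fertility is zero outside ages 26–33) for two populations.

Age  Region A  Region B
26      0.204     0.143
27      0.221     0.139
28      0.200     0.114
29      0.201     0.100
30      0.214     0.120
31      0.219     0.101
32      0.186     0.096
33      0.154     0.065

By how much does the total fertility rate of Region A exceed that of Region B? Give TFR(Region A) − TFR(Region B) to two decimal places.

0.72

Region A:
  Sum of ASFRs = 0.204 + 0.221 + 0.200 + 0.201 + 0.214 + 0.219 + 0.186 + 0.154 = 1.599
  TFR = 1.599
Region B:
  Sum of ASFRs = 0.143 + 0.139 + 0.114 + 0.100 + 0.120 + 0.101 + 0.096 + 0.065 = 0.878
  TFR = 0.878
Difference = 1.599 − 0.878 = 0.721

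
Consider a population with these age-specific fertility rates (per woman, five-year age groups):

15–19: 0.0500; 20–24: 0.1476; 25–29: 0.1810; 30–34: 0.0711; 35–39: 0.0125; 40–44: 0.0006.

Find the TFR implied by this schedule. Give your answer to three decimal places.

Sum of ASFRs = 0.0500 + 0.1476 + 0.1810 + 0.0711 + 0.0125 + 0.0006 = 0.4628
TFR = 5 × 0.4628 = 2.314

2.314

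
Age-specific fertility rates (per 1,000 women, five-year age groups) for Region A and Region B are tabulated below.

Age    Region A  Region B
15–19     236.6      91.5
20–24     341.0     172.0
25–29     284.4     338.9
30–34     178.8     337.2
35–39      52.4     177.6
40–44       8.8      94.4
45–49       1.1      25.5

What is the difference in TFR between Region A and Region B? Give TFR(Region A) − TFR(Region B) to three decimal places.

Region A:
  Sum of ASFRs = 236.6 + 341.0 + 284.4 + 178.8 + 52.4 + 8.8 + 1.1 = 1103.1
  TFR = 5 × 1103.1 / 1000 = 5.5155
Region B:
  Sum of ASFRs = 91.5 + 172.0 + 338.9 + 337.2 + 177.6 + 94.4 + 25.5 = 1237.1
  TFR = 5 × 1237.1 / 1000 = 6.1855
Difference = 5.5155 − 6.1855 = -0.67

-0.670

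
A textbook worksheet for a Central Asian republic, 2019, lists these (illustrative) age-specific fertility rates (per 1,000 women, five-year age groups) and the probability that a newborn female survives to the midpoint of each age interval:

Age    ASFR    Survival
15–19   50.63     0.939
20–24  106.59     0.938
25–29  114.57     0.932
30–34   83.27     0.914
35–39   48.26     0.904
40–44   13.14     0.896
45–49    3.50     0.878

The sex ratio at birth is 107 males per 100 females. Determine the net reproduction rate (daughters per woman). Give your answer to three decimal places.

Proportion female at birth = 100 / (100 + 107) = 0.48309.
Weighting each age-specific rate by interval width and survival:
  15–19: 5 × 50.63/1000 × 0.939 = 0.23771
  20–24: 5 × 106.59/1000 × 0.938 = 0.49991
  25–29: 5 × 114.57/1000 × 0.932 = 0.53390
  30–34: 5 × 83.27/1000 × 0.914 = 0.38054
  35–39: 5 × 48.26/1000 × 0.904 = 0.21814
  40–44: 5 × 13.14/1000 × 0.896 = 0.05887
  45–49: 5 × 3.50/1000 × 0.878 = 0.01537
Sum = 1.94444
NRR = 0.48309 × 1.94444 = 0.93934
An NRR under 1 implies long-run decline under these rates.

0.939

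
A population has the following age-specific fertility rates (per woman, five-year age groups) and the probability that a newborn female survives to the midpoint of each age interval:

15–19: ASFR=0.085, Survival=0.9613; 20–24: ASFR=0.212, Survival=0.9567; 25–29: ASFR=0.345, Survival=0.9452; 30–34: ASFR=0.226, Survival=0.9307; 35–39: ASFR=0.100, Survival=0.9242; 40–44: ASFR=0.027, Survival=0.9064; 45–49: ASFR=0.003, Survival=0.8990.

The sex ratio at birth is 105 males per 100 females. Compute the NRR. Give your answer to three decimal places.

2.294

Proportion female at birth = 100 / (100 + 105) = 0.48780.
Survival-weighted fertility by age (5·fₓ·Sₓ):
  15–19: 5 × 0.085 × 0.9613 = 0.40855
  20–24: 5 × 0.212 × 0.9567 = 1.01410
  25–29: 5 × 0.345 × 0.9452 = 1.63047
  30–34: 5 × 0.226 × 0.9307 = 1.05169
  35–39: 5 × 0.100 × 0.9242 = 0.46210
  40–44: 5 × 0.027 × 0.9064 = 0.12236
  45–49: 5 × 0.003 × 0.8990 = 0.01349
Sum = 4.70276
NRR = 0.48780 × 4.70276 = 2.29401
NRR > 1, so each generation more than replaces itself.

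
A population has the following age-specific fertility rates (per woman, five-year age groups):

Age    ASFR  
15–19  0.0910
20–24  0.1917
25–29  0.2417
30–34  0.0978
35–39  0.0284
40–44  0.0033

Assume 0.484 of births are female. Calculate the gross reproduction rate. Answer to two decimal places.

Proportion female at birth = 0.484.
Sum of ASFRs = 0.0910 + 0.1917 + 0.2417 + 0.0978 + 0.0284 + 0.0033 = 0.6539
TFR = 5 × 0.6539 = 3.2695
GRR = 0.484 × 3.2695 = 1.58244

1.58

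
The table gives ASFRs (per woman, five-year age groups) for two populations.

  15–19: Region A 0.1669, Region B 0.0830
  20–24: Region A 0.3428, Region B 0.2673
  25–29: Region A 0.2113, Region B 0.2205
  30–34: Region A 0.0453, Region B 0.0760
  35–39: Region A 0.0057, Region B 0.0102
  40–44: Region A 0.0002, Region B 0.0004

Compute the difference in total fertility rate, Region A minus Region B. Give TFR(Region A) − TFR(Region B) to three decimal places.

Region A:
  Sum of ASFRs = 0.1669 + 0.3428 + 0.2113 + 0.0453 + 0.0057 + 0.0002 = 0.7722
  TFR = 5 × 0.7722 = 3.861
Region B:
  Sum of ASFRs = 0.0830 + 0.2673 + 0.2205 + 0.0760 + 0.0102 + 0.0004 = 0.6574
  TFR = 5 × 0.6574 = 3.287
Difference = 3.861 − 3.287 = 0.574

0.574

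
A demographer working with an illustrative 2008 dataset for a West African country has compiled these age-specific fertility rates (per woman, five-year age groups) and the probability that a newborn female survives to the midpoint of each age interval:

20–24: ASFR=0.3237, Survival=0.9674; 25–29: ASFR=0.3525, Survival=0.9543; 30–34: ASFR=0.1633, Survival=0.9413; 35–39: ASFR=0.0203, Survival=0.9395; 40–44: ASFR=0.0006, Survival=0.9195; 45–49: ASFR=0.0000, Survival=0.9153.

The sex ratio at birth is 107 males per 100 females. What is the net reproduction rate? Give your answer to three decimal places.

1.988

Proportion female at birth = 100 / (100 + 107) = 0.48309.
Survival-weighted fertility by age (5·fₓ·Sₓ):
  20–24: 5 × 0.3237 × 0.9674 = 1.56574
  25–29: 5 × 0.3525 × 0.9543 = 1.68195
  30–34: 5 × 0.1633 × 0.9413 = 0.76857
  35–39: 5 × 0.0203 × 0.9395 = 0.09536
  40–44: 5 × 0.0006 × 0.9195 = 0.00276
  45–49: 5 × 0.0000 × 0.9153 = 0.00000
Sum = 4.11438
NRR = 0.48309 × 4.11438 = 1.98762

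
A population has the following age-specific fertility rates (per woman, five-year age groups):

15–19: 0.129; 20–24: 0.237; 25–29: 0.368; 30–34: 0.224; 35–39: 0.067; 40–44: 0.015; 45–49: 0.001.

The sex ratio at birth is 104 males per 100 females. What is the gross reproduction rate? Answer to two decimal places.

Proportion female at birth = 100 / (100 + 104) = 0.49020.
Sum of ASFRs = 0.129 + 0.237 + 0.368 + 0.224 + 0.067 + 0.015 + 0.001 = 1.041
TFR = 5 × 1.041 = 5.205
GRR = 0.49020 × 5.205 = 2.55149

2.55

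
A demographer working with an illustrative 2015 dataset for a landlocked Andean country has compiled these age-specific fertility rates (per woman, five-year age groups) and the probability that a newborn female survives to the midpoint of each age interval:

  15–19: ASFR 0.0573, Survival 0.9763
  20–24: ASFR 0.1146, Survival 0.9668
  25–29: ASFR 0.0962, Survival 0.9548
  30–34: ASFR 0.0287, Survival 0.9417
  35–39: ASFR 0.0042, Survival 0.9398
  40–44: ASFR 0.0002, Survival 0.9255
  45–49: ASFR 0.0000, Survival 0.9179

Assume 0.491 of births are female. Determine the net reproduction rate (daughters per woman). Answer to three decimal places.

0.711

Proportion female at birth = 0.491.
Survival-weighted fertility by age (5·fₓ·Sₓ):
  15–19: 5 × 0.0573 × 0.9763 = 0.27971
  20–24: 5 × 0.1146 × 0.9668 = 0.55398
  25–29: 5 × 0.0962 × 0.9548 = 0.45926
  30–34: 5 × 0.0287 × 0.9417 = 0.13513
  35–39: 5 × 0.0042 × 0.9398 = 0.01974
  40–44: 5 × 0.0002 × 0.9255 = 0.00093
  45–49: 5 × 0.0000 × 0.9179 = 0.00000
Sum = 1.44875
NRR = 0.491 × 1.44875 = 0.71134
NRR < 1, so the cohort does not fully replace itself.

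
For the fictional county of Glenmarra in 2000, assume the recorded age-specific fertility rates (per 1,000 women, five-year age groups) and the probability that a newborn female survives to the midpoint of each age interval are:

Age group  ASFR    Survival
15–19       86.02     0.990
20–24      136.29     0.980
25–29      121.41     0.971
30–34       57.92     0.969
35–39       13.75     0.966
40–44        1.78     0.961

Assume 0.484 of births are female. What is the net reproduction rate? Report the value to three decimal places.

0.987

Proportion female at birth = 0.484.
Weighting each age-specific rate by interval width and survival:
  15–19: 5 × 86.02/1000 × 0.990 = 0.42580
  20–24: 5 × 136.29/1000 × 0.980 = 0.66782
  25–29: 5 × 121.41/1000 × 0.971 = 0.58945
  30–34: 5 × 57.92/1000 × 0.969 = 0.28062
  35–39: 5 × 13.75/1000 × 0.966 = 0.06641
  40–44: 5 × 1.78/1000 × 0.961 = 0.00855
Sum = 2.03865
NRR = 0.484 × 2.03865 = 0.98671
NRR < 1, so the cohort does not fully replace itself.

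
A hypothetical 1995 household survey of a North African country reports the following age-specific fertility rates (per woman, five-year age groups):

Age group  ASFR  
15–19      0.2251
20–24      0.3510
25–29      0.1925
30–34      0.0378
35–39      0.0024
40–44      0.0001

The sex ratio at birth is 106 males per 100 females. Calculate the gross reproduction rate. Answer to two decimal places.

1.96

Proportion female at birth = 100 / (100 + 106) = 0.48544.
Sum of ASFRs = 0.2251 + 0.3510 + 0.1925 + 0.0378 + 0.0024 + 0.0001 = 0.8089
TFR = 5 × 0.8089 = 4.0445
GRR = 0.48544 × 4.0445 = 1.96336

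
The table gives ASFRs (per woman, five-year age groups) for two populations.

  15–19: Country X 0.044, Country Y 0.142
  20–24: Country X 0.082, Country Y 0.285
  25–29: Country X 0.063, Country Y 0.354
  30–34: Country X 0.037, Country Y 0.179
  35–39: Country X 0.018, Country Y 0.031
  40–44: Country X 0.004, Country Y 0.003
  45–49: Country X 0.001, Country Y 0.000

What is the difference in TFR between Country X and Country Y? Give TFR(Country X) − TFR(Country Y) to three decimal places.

-3.725

Country X:
  Sum of ASFRs = 0.044 + 0.082 + 0.063 + 0.037 + 0.018 + 0.004 + 0.001 = 0.249
  TFR = 5 × 0.249 = 1.245
Country Y:
  Sum of ASFRs = 0.142 + 0.285 + 0.354 + 0.179 + 0.031 + 0.003 + 0.000 = 0.994
  TFR = 5 × 0.994 = 4.97
Difference = 1.245 − 4.97 = -3.725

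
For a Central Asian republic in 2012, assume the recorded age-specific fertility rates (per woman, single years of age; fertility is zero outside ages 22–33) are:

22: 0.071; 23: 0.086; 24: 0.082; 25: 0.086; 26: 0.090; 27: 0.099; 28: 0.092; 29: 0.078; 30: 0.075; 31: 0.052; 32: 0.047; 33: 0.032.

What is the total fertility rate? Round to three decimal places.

0.890

Sum of ASFRs = 0.071 + 0.086 + 0.082 + 0.086 + 0.090 + 0.099 + 0.092 + 0.078 + 0.075 + 0.052 + 0.047 + 0.032 = 0.890
TFR = 0.89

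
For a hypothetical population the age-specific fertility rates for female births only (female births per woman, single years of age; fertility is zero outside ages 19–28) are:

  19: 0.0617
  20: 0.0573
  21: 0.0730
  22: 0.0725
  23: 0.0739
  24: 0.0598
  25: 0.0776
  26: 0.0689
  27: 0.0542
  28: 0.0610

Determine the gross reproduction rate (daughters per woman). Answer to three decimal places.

0.660

Sum of female ASFRs = 0.0617 + 0.0573 + 0.0730 + 0.0725 + 0.0739 + 0.0598 + 0.0776 + 0.0689 + 0.0542 + 0.0610 = 0.6599
GRR = 0.6599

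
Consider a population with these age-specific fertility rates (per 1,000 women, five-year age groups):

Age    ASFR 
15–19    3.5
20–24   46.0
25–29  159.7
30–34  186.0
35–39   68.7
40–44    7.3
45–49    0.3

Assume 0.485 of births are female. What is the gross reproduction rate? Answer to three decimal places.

Proportion female at birth = 0.485.
Sum of ASFRs = 3.5 + 46.0 + 159.7 + 186.0 + 68.7 + 7.3 + 0.3 = 471.5
TFR = 5 × 471.5 / 1000 = 2.3575
GRR = 0.485 × 2.3575 = 1.14339

1.143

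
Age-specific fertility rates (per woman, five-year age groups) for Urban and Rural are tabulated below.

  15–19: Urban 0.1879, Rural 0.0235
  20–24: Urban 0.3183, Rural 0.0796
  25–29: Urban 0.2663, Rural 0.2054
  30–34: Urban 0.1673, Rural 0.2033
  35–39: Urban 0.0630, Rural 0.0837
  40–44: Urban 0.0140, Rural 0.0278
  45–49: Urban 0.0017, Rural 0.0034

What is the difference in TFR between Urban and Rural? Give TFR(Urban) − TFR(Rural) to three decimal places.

Urban:
  Sum of ASFRs = 0.1879 + 0.3183 + 0.2663 + 0.1673 + 0.0630 + 0.0140 + 0.0017 = 1.0185
  TFR = 5 × 1.0185 = 5.0925
Rural:
  Sum of ASFRs = 0.0235 + 0.0796 + 0.2054 + 0.2033 + 0.0837 + 0.0278 + 0.0034 = 0.6267
  TFR = 5 × 0.6267 = 3.1335
Difference = 5.0925 − 3.1335 = 1.959

1.959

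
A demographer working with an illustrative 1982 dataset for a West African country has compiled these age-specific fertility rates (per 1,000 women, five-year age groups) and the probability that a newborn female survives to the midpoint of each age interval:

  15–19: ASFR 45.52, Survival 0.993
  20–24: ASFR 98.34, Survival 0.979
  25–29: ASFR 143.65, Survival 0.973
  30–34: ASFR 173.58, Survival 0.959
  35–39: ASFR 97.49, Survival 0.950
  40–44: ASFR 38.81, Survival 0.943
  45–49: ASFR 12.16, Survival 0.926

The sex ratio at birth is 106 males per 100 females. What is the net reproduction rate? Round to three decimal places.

Proportion female at birth = 100 / (100 + 106) = 0.48544.
Each age group contributes 5 × ASFR × survival:
  15–19: 5 × 45.52/1000 × 0.993 = 0.22601
  20–24: 5 × 98.34/1000 × 0.979 = 0.48137
  25–29: 5 × 143.65/1000 × 0.973 = 0.69886
  30–34: 5 × 173.58/1000 × 0.959 = 0.83232
  35–39: 5 × 97.49/1000 × 0.950 = 0.46308
  40–44: 5 × 38.81/1000 × 0.943 = 0.18299
  45–49: 5 × 12.16/1000 × 0.926 = 0.05630
Sum = 2.94093
NRR = 0.48544 × 2.94093 = 1.42765

1.428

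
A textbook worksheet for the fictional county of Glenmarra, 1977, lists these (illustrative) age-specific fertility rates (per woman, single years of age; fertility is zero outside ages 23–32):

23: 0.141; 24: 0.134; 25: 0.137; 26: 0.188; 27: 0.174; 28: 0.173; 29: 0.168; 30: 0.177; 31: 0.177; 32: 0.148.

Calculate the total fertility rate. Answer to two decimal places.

Sum of ASFRs = 0.141 + 0.134 + 0.137 + 0.188 + 0.174 + 0.173 + 0.168 + 0.177 + 0.177 + 0.148 = 1.617
TFR = 1.617

1.62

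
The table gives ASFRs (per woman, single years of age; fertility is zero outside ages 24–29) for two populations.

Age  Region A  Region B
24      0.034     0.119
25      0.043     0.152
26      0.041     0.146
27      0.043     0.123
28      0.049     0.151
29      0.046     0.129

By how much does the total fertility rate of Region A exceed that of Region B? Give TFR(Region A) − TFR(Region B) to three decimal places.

Region A:
  Sum of ASFRs = 0.034 + 0.043 + 0.041 + 0.043 + 0.049 + 0.046 = 0.256
  TFR = 0.256
Region B:
  Sum of ASFRs = 0.119 + 0.152 + 0.146 + 0.123 + 0.151 + 0.129 = 0.820
  TFR = 0.82
Difference = 0.256 − 0.82 = -0.564

-0.564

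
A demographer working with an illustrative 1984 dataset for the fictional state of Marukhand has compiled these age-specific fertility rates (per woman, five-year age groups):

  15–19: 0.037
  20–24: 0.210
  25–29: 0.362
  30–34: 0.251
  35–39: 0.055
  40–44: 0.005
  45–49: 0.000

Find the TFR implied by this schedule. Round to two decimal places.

4.60

Sum of ASFRs = 0.037 + 0.210 + 0.362 + 0.251 + 0.055 + 0.005 + 0.000 = 0.920
TFR = 5 × 0.920 = 4.6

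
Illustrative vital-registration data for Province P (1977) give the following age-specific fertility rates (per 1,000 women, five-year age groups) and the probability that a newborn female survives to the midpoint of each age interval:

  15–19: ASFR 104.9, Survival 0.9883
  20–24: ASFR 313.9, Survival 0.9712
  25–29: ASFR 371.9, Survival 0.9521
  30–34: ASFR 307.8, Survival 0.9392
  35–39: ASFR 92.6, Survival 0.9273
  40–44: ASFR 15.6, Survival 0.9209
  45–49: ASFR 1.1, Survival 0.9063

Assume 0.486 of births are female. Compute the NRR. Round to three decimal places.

Proportion female at birth = 0.486.
Weighting each age-specific rate by interval width and survival:
  15–19: 5 × 104.9/1000 × 0.9883 = 0.51836
  20–24: 5 × 313.9/1000 × 0.9712 = 1.52430
  25–29: 5 × 371.9/1000 × 0.9521 = 1.77043
  30–34: 5 × 307.8/1000 × 0.9392 = 1.44543
  35–39: 5 × 92.6/1000 × 0.9273 = 0.42934
  40–44: 5 × 15.6/1000 × 0.9209 = 0.07183
  45–49: 5 × 1.1/1000 × 0.9063 = 0.00498
Sum = 5.76467
NRR = 0.486 × 5.76467 = 2.80163
With NRR above 1 the population is above replacement fertility.

2.802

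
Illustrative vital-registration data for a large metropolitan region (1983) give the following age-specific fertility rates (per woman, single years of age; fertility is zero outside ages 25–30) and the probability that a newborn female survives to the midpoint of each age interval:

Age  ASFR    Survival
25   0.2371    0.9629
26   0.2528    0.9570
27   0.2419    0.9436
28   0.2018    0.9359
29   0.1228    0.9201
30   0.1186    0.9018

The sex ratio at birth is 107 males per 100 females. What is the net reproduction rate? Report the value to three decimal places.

0.535

Proportion female at birth = 100 / (100 + 107) = 0.48309.
Weighting each age-specific rate by interval width and survival:
  25: 1 × 0.2371 × 0.9629 = 0.22830
  26: 1 × 0.2528 × 0.9570 = 0.24193
  27: 1 × 0.2419 × 0.9436 = 0.22826
  28: 1 × 0.2018 × 0.9359 = 0.18886
  29: 1 × 0.1228 × 0.9201 = 0.11299
  30: 1 × 0.1186 × 0.9018 = 0.10695
Sum = 1.10729
NRR = 0.48309 × 1.10729 = 0.53492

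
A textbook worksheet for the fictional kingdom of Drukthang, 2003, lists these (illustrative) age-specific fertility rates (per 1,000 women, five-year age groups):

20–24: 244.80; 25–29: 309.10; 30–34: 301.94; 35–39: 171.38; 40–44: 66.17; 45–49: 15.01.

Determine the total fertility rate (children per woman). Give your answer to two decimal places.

5.54

Sum of ASFRs = 244.80 + 309.10 + 301.94 + 171.38 + 66.17 + 15.01 = 1108.40
TFR = 5 × 1108.40 / 1000 = 5.542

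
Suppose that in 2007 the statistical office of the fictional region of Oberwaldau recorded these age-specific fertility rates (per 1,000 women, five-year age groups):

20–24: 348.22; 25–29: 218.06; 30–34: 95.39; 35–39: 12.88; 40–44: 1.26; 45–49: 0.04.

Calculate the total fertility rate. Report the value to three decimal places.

Sum of ASFRs = 348.22 + 218.06 + 95.39 + 12.88 + 1.26 + 0.04 = 675.85
TFR = 5 × 675.85 / 1000 = 3.37925

3.379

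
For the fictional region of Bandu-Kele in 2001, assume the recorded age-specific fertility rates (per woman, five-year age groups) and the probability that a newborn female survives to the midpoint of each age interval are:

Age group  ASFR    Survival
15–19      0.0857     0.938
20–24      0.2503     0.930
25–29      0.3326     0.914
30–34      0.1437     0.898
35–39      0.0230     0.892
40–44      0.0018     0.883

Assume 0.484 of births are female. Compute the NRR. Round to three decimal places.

1.859

Proportion female at birth = 0.484.
Weighting each age-specific rate by interval width and survival:
  15–19: 5 × 0.0857 × 0.938 = 0.40193
  20–24: 5 × 0.2503 × 0.930 = 1.16390
  25–29: 5 × 0.3326 × 0.914 = 1.51998
  30–34: 5 × 0.1437 × 0.898 = 0.64521
  35–39: 5 × 0.0230 × 0.892 = 0.10258
  40–44: 5 × 0.0018 × 0.883 = 0.00795
Sum = 3.84155
NRR = 0.484 × 3.84155 = 1.85931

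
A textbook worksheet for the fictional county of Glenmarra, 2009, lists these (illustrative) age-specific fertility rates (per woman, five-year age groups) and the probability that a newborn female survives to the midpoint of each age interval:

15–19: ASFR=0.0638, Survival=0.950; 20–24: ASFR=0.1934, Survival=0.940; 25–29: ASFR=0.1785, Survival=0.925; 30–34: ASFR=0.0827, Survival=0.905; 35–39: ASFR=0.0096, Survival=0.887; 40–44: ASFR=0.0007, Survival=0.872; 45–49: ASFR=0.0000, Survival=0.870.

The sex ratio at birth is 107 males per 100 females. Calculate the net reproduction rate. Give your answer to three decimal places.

1.187

Proportion female at birth = 100 / (100 + 107) = 0.48309.
Per-age-group product (5 × ASFR × survival probability):
  15–19: 5 × 0.0638 × 0.950 = 0.30305
  20–24: 5 × 0.1934 × 0.940 = 0.90898
  25–29: 5 × 0.1785 × 0.925 = 0.82556
  30–34: 5 × 0.0827 × 0.905 = 0.37422
  35–39: 5 × 0.0096 × 0.887 = 0.04258
  40–44: 5 × 0.0007 × 0.872 = 0.00305
  45–49: 5 × 0.0000 × 0.870 = 0.00000
Sum = 2.45744
NRR = 0.48309 × 2.45744 = 1.18716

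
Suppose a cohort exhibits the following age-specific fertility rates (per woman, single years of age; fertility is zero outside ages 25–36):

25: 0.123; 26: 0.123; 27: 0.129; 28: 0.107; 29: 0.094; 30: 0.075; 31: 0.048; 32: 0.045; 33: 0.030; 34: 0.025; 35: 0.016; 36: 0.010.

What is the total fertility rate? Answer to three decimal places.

Sum of ASFRs = 0.123 + 0.123 + 0.129 + 0.107 + 0.094 + 0.075 + 0.048 + 0.045 + 0.030 + 0.025 + 0.016 + 0.010 = 0.825
TFR = 0.825

0.825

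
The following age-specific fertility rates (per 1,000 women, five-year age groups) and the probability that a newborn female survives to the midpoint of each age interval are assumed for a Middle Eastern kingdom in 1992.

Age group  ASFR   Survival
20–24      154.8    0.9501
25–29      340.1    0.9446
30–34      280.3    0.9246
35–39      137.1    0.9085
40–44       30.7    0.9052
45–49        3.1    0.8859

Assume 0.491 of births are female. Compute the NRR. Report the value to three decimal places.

Proportion female at birth = 0.491.
Each age group contributes 5 × ASFR × survival:
  20–24: 5 × 154.8/1000 × 0.9501 = 0.73538
  25–29: 5 × 340.1/1000 × 0.9446 = 1.60629
  30–34: 5 × 280.3/1000 × 0.9246 = 1.29583
  35–39: 5 × 137.1/1000 × 0.9085 = 0.62278
  40–44: 5 × 30.7/1000 × 0.9052 = 0.13895
  45–49: 5 × 3.1/1000 × 0.8859 = 0.01373
Sum = 4.41296
NRR = 0.491 × 4.41296 = 2.16676

2.167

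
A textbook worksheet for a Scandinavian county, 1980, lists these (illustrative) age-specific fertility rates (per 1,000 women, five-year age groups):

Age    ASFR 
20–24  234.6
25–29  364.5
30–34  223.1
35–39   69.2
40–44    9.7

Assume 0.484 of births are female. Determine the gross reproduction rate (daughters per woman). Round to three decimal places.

2.181

Proportion female at birth = 0.484.
Sum of ASFRs = 234.6 + 364.5 + 223.1 + 69.2 + 9.7 = 901.1
TFR = 5 × 901.1 / 1000 = 4.5055
GRR = 0.484 × 4.5055 = 2.18066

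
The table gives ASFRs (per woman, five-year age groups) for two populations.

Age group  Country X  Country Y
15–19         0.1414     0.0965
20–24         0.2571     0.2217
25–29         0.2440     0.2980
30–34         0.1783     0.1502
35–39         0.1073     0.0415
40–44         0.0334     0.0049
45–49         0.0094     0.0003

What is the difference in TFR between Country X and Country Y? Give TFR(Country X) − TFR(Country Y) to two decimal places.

Country X:
  Sum of ASFRs = 0.1414 + 0.2571 + 0.2440 + 0.1783 + 0.1073 + 0.0334 + 0.0094 = 0.9709
  TFR = 5 × 0.9709 = 4.8545
Country Y:
  Sum of ASFRs = 0.0965 + 0.2217 + 0.2980 + 0.1502 + 0.0415 + 0.0049 + 0.0003 = 0.8131
  TFR = 5 × 0.8131 = 4.0655
Difference = 4.8545 − 4.0655 = 0.789

0.79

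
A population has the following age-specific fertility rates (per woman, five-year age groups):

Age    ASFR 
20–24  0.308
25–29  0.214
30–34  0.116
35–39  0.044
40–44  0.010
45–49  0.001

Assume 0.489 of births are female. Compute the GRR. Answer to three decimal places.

1.694

Proportion female at birth = 0.489.
Sum of ASFRs = 0.308 + 0.214 + 0.116 + 0.044 + 0.010 + 0.001 = 0.693
TFR = 5 × 0.693 = 3.465
GRR = 0.489 × 3.465 = 1.69439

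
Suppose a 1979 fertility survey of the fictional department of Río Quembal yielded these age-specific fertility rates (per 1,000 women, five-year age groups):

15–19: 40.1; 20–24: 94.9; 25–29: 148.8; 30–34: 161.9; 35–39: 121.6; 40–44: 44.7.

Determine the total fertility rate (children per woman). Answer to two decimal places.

3.06

Sum of ASFRs = 40.1 + 94.9 + 148.8 + 161.9 + 121.6 + 44.7 = 612.0
TFR = 5 × 612.0 / 1000 = 3.06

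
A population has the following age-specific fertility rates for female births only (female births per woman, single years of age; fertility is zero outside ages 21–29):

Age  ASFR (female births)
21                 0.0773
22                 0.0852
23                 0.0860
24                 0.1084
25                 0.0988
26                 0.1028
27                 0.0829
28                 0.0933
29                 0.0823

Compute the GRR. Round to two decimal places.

Sum of female ASFRs = 0.0773 + 0.0852 + 0.0860 + 0.1084 + 0.0988 + 0.1028 + 0.0829 + 0.0933 + 0.0823 = 0.8170
GRR = 0.817

0.82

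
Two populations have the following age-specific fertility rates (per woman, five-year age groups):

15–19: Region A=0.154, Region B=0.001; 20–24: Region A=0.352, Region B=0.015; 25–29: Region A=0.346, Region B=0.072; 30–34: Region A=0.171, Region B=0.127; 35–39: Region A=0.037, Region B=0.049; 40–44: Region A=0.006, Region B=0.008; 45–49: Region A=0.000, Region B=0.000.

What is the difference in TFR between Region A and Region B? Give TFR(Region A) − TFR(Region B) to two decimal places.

3.97

Region A:
  Sum of ASFRs = 0.154 + 0.352 + 0.346 + 0.171 + 0.037 + 0.006 + 0.000 = 1.066
  TFR = 5 × 1.066 = 5.33
Region B:
  Sum of ASFRs = 0.001 + 0.015 + 0.072 + 0.127 + 0.049 + 0.008 + 0.000 = 0.272
  TFR = 5 × 0.272 = 1.36
Difference = 5.33 − 1.36 = 3.97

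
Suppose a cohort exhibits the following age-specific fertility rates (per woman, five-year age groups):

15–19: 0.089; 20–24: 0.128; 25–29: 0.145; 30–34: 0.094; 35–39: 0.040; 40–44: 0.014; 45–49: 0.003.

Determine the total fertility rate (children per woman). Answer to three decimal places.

2.565

Sum of ASFRs = 0.089 + 0.128 + 0.145 + 0.094 + 0.040 + 0.014 + 0.003 = 0.513
TFR = 5 × 0.513 = 2.565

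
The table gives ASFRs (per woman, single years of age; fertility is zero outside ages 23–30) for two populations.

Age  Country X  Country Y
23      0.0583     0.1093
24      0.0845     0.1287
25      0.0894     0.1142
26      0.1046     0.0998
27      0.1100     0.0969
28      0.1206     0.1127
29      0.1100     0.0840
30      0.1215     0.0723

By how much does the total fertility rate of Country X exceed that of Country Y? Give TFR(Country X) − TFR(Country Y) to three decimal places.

Country X:
  Sum of ASFRs = 0.0583 + 0.0845 + 0.0894 + 0.1046 + 0.1100 + 0.1206 + 0.1100 + 0.1215 = 0.7989
  TFR = 0.7989
Country Y:
  Sum of ASFRs = 0.1093 + 0.1287 + 0.1142 + 0.0998 + 0.0969 + 0.1127 + 0.0840 + 0.0723 = 0.8179
  TFR = 0.8179
Difference = 0.7989 − 0.8179 = -0.019

-0.019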